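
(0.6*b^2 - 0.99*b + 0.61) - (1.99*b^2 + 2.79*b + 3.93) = -1.39*b^2 - 3.78*b - 3.32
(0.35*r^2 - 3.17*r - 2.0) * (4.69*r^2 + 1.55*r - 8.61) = 1.6415*r^4 - 14.3248*r^3 - 17.307*r^2 + 24.1937*r + 17.22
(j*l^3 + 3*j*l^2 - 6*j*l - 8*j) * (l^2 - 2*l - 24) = j*l^5 + j*l^4 - 36*j*l^3 - 68*j*l^2 + 160*j*l + 192*j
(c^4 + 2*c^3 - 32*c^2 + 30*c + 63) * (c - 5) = c^5 - 3*c^4 - 42*c^3 + 190*c^2 - 87*c - 315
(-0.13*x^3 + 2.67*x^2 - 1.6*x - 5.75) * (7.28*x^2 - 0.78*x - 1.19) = -0.9464*x^5 + 19.539*x^4 - 13.5759*x^3 - 43.7893*x^2 + 6.389*x + 6.8425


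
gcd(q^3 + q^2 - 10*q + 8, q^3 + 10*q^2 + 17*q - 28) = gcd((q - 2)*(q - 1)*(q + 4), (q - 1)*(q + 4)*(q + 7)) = q^2 + 3*q - 4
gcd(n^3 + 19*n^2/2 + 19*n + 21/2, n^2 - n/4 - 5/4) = n + 1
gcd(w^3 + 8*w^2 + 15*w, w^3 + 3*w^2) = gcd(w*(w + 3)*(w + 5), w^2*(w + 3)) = w^2 + 3*w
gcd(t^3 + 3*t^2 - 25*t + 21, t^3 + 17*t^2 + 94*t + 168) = t + 7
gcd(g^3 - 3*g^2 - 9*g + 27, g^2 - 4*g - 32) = 1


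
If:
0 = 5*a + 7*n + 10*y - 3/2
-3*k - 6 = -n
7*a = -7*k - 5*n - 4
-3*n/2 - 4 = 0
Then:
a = 38/9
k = -26/9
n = -8/3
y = -17/180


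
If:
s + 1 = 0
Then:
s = -1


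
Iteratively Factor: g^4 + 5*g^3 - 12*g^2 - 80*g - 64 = (g - 4)*(g^3 + 9*g^2 + 24*g + 16) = (g - 4)*(g + 4)*(g^2 + 5*g + 4) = (g - 4)*(g + 1)*(g + 4)*(g + 4)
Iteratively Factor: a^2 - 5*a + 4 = (a - 4)*(a - 1)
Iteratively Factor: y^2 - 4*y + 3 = (y - 1)*(y - 3)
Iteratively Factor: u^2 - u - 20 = (u + 4)*(u - 5)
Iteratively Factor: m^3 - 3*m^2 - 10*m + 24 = (m - 2)*(m^2 - m - 12) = (m - 2)*(m + 3)*(m - 4)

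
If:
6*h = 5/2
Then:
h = 5/12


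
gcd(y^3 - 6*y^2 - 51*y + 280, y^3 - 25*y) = y - 5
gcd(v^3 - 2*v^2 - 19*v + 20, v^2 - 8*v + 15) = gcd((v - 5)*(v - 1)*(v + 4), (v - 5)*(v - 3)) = v - 5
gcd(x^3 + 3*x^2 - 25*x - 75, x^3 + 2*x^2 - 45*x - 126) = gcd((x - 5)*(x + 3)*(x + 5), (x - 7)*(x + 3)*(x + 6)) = x + 3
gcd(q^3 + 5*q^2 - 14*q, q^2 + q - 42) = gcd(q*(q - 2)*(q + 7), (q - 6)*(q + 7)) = q + 7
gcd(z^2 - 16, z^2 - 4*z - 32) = z + 4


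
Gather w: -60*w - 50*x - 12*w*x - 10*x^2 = w*(-12*x - 60) - 10*x^2 - 50*x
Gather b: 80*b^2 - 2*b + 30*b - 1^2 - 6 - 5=80*b^2 + 28*b - 12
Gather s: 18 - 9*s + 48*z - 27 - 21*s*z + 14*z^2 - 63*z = s*(-21*z - 9) + 14*z^2 - 15*z - 9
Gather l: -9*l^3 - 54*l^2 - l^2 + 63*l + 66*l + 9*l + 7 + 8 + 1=-9*l^3 - 55*l^2 + 138*l + 16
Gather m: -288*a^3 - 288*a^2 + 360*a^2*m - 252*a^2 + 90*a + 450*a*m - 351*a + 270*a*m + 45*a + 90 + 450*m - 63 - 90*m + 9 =-288*a^3 - 540*a^2 - 216*a + m*(360*a^2 + 720*a + 360) + 36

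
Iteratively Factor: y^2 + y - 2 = (y - 1)*(y + 2)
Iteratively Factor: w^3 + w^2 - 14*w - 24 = (w - 4)*(w^2 + 5*w + 6) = (w - 4)*(w + 2)*(w + 3)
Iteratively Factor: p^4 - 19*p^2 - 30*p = (p + 3)*(p^3 - 3*p^2 - 10*p) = p*(p + 3)*(p^2 - 3*p - 10) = p*(p + 2)*(p + 3)*(p - 5)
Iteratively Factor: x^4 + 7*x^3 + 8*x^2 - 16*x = (x)*(x^3 + 7*x^2 + 8*x - 16) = x*(x + 4)*(x^2 + 3*x - 4) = x*(x + 4)^2*(x - 1)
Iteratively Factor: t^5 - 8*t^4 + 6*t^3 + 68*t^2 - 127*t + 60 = (t - 5)*(t^4 - 3*t^3 - 9*t^2 + 23*t - 12) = (t - 5)*(t - 4)*(t^3 + t^2 - 5*t + 3) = (t - 5)*(t - 4)*(t - 1)*(t^2 + 2*t - 3) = (t - 5)*(t - 4)*(t - 1)*(t + 3)*(t - 1)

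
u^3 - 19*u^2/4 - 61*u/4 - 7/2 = (u - 7)*(u + 1/4)*(u + 2)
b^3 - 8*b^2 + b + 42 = (b - 7)*(b - 3)*(b + 2)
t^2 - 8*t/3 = t*(t - 8/3)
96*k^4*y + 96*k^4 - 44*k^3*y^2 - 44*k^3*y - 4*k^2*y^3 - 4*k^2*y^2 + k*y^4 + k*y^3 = (-8*k + y)*(-2*k + y)*(6*k + y)*(k*y + k)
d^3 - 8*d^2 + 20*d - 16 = (d - 4)*(d - 2)^2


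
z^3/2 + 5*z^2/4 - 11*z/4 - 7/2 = (z/2 + 1/2)*(z - 2)*(z + 7/2)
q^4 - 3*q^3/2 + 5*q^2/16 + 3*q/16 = q*(q - 1)*(q - 3/4)*(q + 1/4)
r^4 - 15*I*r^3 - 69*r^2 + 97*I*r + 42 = (r - 7*I)*(r - 6*I)*(r - I)^2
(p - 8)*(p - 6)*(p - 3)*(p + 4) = p^4 - 13*p^3 + 22*p^2 + 216*p - 576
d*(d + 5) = d^2 + 5*d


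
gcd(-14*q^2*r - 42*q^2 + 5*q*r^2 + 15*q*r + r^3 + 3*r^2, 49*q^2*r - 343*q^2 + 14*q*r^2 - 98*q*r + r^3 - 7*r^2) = 7*q + r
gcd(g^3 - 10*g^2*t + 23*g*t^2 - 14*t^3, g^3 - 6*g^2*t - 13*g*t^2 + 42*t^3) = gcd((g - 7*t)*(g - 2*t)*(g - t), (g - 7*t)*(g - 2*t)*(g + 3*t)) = g^2 - 9*g*t + 14*t^2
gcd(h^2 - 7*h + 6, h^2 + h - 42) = h - 6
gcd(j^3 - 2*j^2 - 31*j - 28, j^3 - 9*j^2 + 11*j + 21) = j^2 - 6*j - 7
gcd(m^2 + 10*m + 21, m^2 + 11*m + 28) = m + 7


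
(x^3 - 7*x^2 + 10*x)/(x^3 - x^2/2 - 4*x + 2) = 2*x*(x - 5)/(2*x^2 + 3*x - 2)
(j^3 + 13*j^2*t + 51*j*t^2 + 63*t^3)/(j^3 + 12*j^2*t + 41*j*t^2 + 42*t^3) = (j + 3*t)/(j + 2*t)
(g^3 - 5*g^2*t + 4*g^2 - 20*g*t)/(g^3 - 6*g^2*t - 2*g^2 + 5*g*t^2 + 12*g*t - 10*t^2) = g*(-g - 4)/(-g^2 + g*t + 2*g - 2*t)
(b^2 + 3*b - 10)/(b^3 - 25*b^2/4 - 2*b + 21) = 4*(b + 5)/(4*b^2 - 17*b - 42)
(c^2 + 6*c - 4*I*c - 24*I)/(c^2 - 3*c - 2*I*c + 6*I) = (c^2 + c*(6 - 4*I) - 24*I)/(c^2 + c*(-3 - 2*I) + 6*I)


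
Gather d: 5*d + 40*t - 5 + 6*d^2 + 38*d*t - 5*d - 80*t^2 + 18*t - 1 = 6*d^2 + 38*d*t - 80*t^2 + 58*t - 6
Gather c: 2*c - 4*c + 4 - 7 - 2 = -2*c - 5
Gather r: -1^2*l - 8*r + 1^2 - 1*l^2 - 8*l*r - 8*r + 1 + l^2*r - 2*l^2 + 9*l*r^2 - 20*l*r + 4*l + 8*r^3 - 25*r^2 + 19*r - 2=-3*l^2 + 3*l + 8*r^3 + r^2*(9*l - 25) + r*(l^2 - 28*l + 3)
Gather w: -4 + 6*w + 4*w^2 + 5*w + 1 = 4*w^2 + 11*w - 3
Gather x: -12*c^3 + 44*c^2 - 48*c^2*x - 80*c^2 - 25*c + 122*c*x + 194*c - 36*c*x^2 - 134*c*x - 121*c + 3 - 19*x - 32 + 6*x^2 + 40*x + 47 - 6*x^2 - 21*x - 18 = -12*c^3 - 36*c^2 - 36*c*x^2 + 48*c + x*(-48*c^2 - 12*c)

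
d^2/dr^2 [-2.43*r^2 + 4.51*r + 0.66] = -4.86000000000000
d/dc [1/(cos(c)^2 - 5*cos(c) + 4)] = (2*cos(c) - 5)*sin(c)/(cos(c)^2 - 5*cos(c) + 4)^2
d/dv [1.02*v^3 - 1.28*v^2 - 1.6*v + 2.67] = 3.06*v^2 - 2.56*v - 1.6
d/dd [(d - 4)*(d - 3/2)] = 2*d - 11/2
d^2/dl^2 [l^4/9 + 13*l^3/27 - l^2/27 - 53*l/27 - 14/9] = 4*l^2/3 + 26*l/9 - 2/27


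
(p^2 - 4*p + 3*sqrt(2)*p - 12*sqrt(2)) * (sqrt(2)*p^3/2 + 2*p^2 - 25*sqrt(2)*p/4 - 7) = sqrt(2)*p^5/2 - 2*sqrt(2)*p^4 + 5*p^4 - 20*p^3 - sqrt(2)*p^3/4 - 89*p^2/2 + sqrt(2)*p^2 - 21*sqrt(2)*p + 178*p + 84*sqrt(2)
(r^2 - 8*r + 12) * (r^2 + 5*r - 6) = r^4 - 3*r^3 - 34*r^2 + 108*r - 72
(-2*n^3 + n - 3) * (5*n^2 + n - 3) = -10*n^5 - 2*n^4 + 11*n^3 - 14*n^2 - 6*n + 9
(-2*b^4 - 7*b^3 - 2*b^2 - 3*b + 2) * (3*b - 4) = -6*b^5 - 13*b^4 + 22*b^3 - b^2 + 18*b - 8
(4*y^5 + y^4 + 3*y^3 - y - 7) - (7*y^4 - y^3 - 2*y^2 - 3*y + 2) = 4*y^5 - 6*y^4 + 4*y^3 + 2*y^2 + 2*y - 9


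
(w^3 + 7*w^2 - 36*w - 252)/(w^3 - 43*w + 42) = (w + 6)/(w - 1)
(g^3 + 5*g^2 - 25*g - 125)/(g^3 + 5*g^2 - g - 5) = (g^2 - 25)/(g^2 - 1)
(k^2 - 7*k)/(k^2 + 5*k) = (k - 7)/(k + 5)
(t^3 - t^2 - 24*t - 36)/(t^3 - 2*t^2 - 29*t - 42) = (t - 6)/(t - 7)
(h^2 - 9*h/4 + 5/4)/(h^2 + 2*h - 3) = (h - 5/4)/(h + 3)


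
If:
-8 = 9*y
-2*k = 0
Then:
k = 0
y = -8/9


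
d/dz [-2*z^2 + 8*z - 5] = 8 - 4*z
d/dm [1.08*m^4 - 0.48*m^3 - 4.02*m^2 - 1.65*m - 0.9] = 4.32*m^3 - 1.44*m^2 - 8.04*m - 1.65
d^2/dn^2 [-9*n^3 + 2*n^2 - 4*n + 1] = 4 - 54*n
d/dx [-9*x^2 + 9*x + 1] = 9 - 18*x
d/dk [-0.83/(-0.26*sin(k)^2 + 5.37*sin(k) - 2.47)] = (4.4571 - 0.4316*sin(k))*cos(k)/(0.26*sin(k)^2 - 5.37*sin(k) + 2.47)^2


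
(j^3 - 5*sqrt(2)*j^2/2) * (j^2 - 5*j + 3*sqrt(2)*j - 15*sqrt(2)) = j^5 - 5*j^4 + sqrt(2)*j^4/2 - 15*j^3 - 5*sqrt(2)*j^3/2 + 75*j^2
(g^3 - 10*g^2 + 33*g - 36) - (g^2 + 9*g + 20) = g^3 - 11*g^2 + 24*g - 56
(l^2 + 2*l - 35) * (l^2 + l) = l^4 + 3*l^3 - 33*l^2 - 35*l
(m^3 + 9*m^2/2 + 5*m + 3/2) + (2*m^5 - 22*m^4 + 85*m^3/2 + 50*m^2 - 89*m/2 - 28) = 2*m^5 - 22*m^4 + 87*m^3/2 + 109*m^2/2 - 79*m/2 - 53/2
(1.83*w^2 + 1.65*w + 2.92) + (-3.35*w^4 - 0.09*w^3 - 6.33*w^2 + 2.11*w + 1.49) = -3.35*w^4 - 0.09*w^3 - 4.5*w^2 + 3.76*w + 4.41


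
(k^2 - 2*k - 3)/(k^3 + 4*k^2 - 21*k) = (k + 1)/(k*(k + 7))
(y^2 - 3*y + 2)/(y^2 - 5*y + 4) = (y - 2)/(y - 4)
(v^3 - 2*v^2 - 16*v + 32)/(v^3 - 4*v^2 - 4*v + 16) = (v + 4)/(v + 2)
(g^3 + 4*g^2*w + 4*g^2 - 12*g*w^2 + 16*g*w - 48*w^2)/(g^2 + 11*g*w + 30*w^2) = (g^2 - 2*g*w + 4*g - 8*w)/(g + 5*w)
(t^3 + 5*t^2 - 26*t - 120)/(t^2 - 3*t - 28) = (t^2 + t - 30)/(t - 7)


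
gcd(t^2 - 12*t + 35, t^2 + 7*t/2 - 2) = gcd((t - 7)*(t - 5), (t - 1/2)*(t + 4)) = 1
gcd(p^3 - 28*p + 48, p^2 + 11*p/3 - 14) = p + 6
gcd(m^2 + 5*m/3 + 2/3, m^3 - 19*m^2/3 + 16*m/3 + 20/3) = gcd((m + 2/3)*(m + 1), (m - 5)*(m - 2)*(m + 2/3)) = m + 2/3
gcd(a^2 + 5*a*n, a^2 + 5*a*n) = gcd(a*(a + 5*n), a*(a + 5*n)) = a^2 + 5*a*n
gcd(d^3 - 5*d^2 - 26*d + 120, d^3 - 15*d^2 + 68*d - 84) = d - 6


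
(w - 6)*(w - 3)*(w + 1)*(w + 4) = w^4 - 4*w^3 - 23*w^2 + 54*w + 72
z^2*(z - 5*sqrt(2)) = z^3 - 5*sqrt(2)*z^2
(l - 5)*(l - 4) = l^2 - 9*l + 20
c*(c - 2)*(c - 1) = c^3 - 3*c^2 + 2*c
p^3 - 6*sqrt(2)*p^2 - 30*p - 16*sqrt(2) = (p - 8*sqrt(2))*(p + sqrt(2))^2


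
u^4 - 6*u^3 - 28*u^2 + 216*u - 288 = (u - 6)*(u - 4)*(u - 2)*(u + 6)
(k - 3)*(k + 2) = k^2 - k - 6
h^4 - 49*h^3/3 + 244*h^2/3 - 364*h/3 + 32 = (h - 8)*(h - 6)*(h - 2)*(h - 1/3)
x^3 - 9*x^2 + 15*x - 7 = (x - 7)*(x - 1)^2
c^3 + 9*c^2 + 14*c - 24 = (c - 1)*(c + 4)*(c + 6)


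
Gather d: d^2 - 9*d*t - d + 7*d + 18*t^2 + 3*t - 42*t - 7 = d^2 + d*(6 - 9*t) + 18*t^2 - 39*t - 7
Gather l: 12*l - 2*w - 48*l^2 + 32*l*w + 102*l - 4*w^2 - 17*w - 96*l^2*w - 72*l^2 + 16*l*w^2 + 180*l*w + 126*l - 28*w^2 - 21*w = l^2*(-96*w - 120) + l*(16*w^2 + 212*w + 240) - 32*w^2 - 40*w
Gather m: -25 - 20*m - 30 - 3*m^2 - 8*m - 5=-3*m^2 - 28*m - 60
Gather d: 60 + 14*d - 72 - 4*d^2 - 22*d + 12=-4*d^2 - 8*d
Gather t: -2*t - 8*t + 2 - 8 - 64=-10*t - 70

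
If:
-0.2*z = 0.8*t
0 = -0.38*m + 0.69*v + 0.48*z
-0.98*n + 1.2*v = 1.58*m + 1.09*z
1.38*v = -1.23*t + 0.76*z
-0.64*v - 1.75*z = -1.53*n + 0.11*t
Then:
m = 0.00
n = 0.00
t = 0.00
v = 0.00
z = 0.00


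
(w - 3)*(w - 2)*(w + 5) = w^3 - 19*w + 30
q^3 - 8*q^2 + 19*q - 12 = (q - 4)*(q - 3)*(q - 1)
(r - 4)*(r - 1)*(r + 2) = r^3 - 3*r^2 - 6*r + 8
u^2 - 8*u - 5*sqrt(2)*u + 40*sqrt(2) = (u - 8)*(u - 5*sqrt(2))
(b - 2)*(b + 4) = b^2 + 2*b - 8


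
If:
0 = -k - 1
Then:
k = -1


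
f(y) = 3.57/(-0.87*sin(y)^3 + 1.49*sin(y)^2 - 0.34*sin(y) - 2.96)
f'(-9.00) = -1.04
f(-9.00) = -1.42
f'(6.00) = 0.63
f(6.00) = -1.31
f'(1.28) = -0.02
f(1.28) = -1.33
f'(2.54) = 0.19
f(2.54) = -1.26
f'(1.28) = -0.02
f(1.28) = -1.33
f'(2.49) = 0.18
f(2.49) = -1.27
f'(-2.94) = -0.46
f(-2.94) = -1.26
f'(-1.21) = 17.46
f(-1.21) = -5.71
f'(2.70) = 0.18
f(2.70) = -1.23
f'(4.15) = -7.73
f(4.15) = -3.31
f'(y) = 3.57*(2.61*sin(y)^2*cos(y) - 2.98*sin(y)*cos(y) + 0.34*cos(y))/(-0.87*sin(y)^3 + 1.49*sin(y)^2 - 0.34*sin(y) - 2.96)^2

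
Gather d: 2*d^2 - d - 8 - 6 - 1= 2*d^2 - d - 15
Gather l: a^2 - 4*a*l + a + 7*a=a^2 - 4*a*l + 8*a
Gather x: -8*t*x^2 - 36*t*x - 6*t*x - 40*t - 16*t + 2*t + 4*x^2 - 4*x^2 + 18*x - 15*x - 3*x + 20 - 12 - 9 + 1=-8*t*x^2 - 42*t*x - 54*t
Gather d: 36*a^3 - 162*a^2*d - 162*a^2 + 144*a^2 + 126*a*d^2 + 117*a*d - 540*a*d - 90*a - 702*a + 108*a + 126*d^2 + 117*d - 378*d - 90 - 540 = 36*a^3 - 18*a^2 - 684*a + d^2*(126*a + 126) + d*(-162*a^2 - 423*a - 261) - 630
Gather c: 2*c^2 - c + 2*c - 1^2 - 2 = 2*c^2 + c - 3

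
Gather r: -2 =-2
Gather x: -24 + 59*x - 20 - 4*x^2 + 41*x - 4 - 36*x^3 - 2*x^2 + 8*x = -36*x^3 - 6*x^2 + 108*x - 48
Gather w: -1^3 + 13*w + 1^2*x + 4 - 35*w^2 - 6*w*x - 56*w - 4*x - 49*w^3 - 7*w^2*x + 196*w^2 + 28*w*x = -49*w^3 + w^2*(161 - 7*x) + w*(22*x - 43) - 3*x + 3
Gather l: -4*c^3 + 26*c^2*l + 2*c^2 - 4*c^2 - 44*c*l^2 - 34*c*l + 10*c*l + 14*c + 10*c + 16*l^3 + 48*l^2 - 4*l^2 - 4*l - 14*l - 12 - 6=-4*c^3 - 2*c^2 + 24*c + 16*l^3 + l^2*(44 - 44*c) + l*(26*c^2 - 24*c - 18) - 18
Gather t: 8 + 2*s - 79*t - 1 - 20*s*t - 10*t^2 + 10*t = 2*s - 10*t^2 + t*(-20*s - 69) + 7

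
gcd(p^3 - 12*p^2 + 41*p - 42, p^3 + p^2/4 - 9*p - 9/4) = p - 3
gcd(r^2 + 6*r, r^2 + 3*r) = r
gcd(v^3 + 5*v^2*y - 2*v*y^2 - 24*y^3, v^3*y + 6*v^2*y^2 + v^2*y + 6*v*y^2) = 1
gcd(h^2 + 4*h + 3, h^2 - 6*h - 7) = h + 1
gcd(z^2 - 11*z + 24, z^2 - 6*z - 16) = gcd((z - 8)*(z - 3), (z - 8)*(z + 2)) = z - 8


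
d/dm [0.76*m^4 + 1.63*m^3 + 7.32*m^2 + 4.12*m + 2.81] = 3.04*m^3 + 4.89*m^2 + 14.64*m + 4.12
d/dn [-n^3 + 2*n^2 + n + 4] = -3*n^2 + 4*n + 1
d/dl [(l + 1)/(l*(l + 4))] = (-l^2 - 2*l - 4)/(l^2*(l^2 + 8*l + 16))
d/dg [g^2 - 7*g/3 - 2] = 2*g - 7/3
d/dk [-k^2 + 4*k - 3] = 4 - 2*k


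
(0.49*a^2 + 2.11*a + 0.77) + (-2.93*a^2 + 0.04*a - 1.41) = -2.44*a^2 + 2.15*a - 0.64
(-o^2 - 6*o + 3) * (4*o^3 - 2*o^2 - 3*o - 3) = -4*o^5 - 22*o^4 + 27*o^3 + 15*o^2 + 9*o - 9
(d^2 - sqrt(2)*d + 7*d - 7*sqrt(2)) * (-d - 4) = -d^3 - 11*d^2 + sqrt(2)*d^2 - 28*d + 11*sqrt(2)*d + 28*sqrt(2)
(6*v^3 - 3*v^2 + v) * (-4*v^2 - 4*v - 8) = -24*v^5 - 12*v^4 - 40*v^3 + 20*v^2 - 8*v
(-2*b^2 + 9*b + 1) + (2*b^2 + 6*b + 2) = 15*b + 3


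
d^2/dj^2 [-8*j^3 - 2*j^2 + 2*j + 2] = -48*j - 4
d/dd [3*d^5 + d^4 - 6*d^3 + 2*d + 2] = 15*d^4 + 4*d^3 - 18*d^2 + 2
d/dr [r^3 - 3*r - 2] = 3*r^2 - 3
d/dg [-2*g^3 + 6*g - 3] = 6 - 6*g^2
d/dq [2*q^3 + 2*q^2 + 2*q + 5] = 6*q^2 + 4*q + 2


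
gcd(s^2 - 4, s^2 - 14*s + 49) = 1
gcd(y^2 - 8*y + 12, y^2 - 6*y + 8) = y - 2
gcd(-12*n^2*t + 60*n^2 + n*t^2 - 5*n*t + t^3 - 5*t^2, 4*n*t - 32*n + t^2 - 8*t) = 4*n + t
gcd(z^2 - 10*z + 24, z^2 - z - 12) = z - 4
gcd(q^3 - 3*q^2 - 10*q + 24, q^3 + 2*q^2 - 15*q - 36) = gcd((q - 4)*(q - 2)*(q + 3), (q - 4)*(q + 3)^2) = q^2 - q - 12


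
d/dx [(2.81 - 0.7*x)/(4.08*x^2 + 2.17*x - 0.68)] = (2.856*x^2 - 22.9296*x - 5.6217)/(16.6464*x^4 + 17.7072*x^3 - 0.839900000000001*x^2 - 2.9512*x + 0.4624)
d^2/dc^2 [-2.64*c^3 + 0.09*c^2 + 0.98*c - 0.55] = 0.18 - 15.84*c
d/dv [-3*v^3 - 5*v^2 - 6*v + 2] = -9*v^2 - 10*v - 6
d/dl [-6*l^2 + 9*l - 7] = 9 - 12*l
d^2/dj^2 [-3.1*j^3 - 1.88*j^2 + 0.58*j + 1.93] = -18.6*j - 3.76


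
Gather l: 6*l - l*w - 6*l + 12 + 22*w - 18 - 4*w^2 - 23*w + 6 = -l*w - 4*w^2 - w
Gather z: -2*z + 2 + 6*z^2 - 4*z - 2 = 6*z^2 - 6*z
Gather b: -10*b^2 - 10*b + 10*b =-10*b^2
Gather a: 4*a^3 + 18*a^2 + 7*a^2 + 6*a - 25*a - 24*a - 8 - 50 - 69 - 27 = 4*a^3 + 25*a^2 - 43*a - 154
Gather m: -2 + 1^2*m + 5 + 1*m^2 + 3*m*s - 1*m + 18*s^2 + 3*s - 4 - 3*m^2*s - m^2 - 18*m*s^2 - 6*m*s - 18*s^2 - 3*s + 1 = -3*m^2*s + m*(-18*s^2 - 3*s)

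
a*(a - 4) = a^2 - 4*a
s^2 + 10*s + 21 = (s + 3)*(s + 7)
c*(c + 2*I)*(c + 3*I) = c^3 + 5*I*c^2 - 6*c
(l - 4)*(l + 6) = l^2 + 2*l - 24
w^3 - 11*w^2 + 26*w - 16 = (w - 8)*(w - 2)*(w - 1)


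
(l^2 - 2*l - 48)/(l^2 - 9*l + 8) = (l + 6)/(l - 1)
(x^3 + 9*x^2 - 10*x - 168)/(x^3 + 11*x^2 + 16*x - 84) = (x - 4)/(x - 2)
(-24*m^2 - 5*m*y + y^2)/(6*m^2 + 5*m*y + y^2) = (-8*m + y)/(2*m + y)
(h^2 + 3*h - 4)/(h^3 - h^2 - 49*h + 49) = (h + 4)/(h^2 - 49)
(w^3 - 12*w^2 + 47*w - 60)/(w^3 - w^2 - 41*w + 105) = (w - 4)/(w + 7)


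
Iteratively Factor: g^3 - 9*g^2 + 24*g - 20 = (g - 2)*(g^2 - 7*g + 10) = (g - 5)*(g - 2)*(g - 2)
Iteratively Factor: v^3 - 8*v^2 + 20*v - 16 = (v - 2)*(v^2 - 6*v + 8) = (v - 4)*(v - 2)*(v - 2)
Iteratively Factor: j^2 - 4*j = (j - 4)*(j)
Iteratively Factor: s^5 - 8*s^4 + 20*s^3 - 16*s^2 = (s - 4)*(s^4 - 4*s^3 + 4*s^2) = (s - 4)*(s - 2)*(s^3 - 2*s^2) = (s - 4)*(s - 2)^2*(s^2) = s*(s - 4)*(s - 2)^2*(s)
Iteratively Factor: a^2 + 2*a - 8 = (a - 2)*(a + 4)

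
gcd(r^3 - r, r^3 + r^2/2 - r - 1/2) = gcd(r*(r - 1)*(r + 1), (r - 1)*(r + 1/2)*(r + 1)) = r^2 - 1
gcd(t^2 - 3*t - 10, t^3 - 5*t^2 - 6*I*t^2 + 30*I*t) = t - 5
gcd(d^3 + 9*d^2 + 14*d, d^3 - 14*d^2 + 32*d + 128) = d + 2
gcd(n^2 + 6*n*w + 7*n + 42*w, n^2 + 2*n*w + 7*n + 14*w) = n + 7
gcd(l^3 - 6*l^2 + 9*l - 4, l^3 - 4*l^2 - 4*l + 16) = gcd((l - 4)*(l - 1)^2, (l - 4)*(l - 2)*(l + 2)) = l - 4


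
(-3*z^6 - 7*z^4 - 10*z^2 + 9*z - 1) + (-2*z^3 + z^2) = -3*z^6 - 7*z^4 - 2*z^3 - 9*z^2 + 9*z - 1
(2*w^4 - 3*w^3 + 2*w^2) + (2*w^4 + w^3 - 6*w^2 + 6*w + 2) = 4*w^4 - 2*w^3 - 4*w^2 + 6*w + 2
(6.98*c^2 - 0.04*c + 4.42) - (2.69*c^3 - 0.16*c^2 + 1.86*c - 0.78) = -2.69*c^3 + 7.14*c^2 - 1.9*c + 5.2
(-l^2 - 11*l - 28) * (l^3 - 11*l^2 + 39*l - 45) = -l^5 + 54*l^3 - 76*l^2 - 597*l + 1260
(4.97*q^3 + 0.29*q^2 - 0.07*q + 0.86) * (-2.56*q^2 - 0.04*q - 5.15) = -12.7232*q^5 - 0.9412*q^4 - 25.4279*q^3 - 3.6923*q^2 + 0.3261*q - 4.429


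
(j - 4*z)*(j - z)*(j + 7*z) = j^3 + 2*j^2*z - 31*j*z^2 + 28*z^3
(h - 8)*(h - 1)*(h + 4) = h^3 - 5*h^2 - 28*h + 32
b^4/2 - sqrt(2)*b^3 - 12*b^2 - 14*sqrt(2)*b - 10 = (b/2 + sqrt(2)/2)*(b - 5*sqrt(2))*(b + sqrt(2))^2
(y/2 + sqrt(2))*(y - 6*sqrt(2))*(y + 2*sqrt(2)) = y^3/2 - sqrt(2)*y^2 - 20*y - 24*sqrt(2)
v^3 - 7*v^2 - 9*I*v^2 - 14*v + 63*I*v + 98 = (v - 7)*(v - 7*I)*(v - 2*I)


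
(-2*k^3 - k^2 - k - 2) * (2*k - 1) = -4*k^4 - k^2 - 3*k + 2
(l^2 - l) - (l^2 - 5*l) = 4*l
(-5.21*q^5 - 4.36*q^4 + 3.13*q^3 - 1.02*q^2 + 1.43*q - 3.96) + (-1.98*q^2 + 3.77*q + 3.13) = -5.21*q^5 - 4.36*q^4 + 3.13*q^3 - 3.0*q^2 + 5.2*q - 0.83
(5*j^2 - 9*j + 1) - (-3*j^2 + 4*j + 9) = 8*j^2 - 13*j - 8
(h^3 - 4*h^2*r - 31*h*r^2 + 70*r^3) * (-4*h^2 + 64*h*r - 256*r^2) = -4*h^5 + 80*h^4*r - 388*h^3*r^2 - 1240*h^2*r^3 + 12416*h*r^4 - 17920*r^5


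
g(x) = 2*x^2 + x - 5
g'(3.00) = 13.00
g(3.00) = 16.00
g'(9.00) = 37.00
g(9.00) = 166.00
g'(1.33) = 6.32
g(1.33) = -0.13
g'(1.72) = 7.88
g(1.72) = 2.64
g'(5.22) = 21.88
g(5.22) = 54.72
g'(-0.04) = 0.84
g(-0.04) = -5.04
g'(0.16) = 1.64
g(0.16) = -4.79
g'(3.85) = 16.40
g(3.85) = 28.50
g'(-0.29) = -0.16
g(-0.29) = -5.12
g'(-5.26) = -20.04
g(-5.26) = 45.08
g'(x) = 4*x + 1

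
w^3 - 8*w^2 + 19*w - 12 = (w - 4)*(w - 3)*(w - 1)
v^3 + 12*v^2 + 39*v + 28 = (v + 1)*(v + 4)*(v + 7)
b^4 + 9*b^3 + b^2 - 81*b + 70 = (b - 2)*(b - 1)*(b + 5)*(b + 7)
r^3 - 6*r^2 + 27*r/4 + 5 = (r - 4)*(r - 5/2)*(r + 1/2)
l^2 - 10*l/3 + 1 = (l - 3)*(l - 1/3)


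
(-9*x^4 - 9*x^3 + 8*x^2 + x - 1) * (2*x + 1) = -18*x^5 - 27*x^4 + 7*x^3 + 10*x^2 - x - 1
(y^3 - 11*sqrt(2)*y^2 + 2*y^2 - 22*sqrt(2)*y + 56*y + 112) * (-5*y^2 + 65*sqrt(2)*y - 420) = -5*y^5 - 10*y^4 + 120*sqrt(2)*y^4 - 2130*y^3 + 240*sqrt(2)*y^3 - 4260*y^2 + 8260*sqrt(2)*y^2 - 23520*y + 16520*sqrt(2)*y - 47040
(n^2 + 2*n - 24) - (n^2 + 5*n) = -3*n - 24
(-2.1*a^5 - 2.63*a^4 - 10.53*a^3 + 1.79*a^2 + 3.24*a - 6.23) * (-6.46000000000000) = 13.566*a^5 + 16.9898*a^4 + 68.0238*a^3 - 11.5634*a^2 - 20.9304*a + 40.2458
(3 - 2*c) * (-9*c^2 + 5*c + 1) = 18*c^3 - 37*c^2 + 13*c + 3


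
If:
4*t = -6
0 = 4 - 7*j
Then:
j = 4/7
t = -3/2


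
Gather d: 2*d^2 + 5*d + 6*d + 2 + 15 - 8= 2*d^2 + 11*d + 9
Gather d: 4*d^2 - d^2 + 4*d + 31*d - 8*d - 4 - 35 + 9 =3*d^2 + 27*d - 30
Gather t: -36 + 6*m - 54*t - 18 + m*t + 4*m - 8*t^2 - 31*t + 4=10*m - 8*t^2 + t*(m - 85) - 50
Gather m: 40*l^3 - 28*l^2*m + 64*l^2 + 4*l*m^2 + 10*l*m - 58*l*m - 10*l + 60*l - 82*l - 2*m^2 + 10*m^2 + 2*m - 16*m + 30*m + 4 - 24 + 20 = 40*l^3 + 64*l^2 - 32*l + m^2*(4*l + 8) + m*(-28*l^2 - 48*l + 16)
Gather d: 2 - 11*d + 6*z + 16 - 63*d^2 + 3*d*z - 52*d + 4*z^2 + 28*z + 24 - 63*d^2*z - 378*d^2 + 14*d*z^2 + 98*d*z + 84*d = d^2*(-63*z - 441) + d*(14*z^2 + 101*z + 21) + 4*z^2 + 34*z + 42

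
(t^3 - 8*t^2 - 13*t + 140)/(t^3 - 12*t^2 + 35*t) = (t + 4)/t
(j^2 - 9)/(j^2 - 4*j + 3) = (j + 3)/(j - 1)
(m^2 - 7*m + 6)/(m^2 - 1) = (m - 6)/(m + 1)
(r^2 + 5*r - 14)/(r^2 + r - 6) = (r + 7)/(r + 3)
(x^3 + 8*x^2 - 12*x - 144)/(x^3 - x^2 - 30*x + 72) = (x + 6)/(x - 3)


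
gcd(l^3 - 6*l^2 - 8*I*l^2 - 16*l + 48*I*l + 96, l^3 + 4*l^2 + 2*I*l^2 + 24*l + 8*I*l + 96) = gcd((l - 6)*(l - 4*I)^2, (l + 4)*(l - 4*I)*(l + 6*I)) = l - 4*I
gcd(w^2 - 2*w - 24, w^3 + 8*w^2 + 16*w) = w + 4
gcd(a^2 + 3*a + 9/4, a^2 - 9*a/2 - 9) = a + 3/2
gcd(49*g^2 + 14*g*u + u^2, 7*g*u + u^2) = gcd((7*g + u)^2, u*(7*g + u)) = 7*g + u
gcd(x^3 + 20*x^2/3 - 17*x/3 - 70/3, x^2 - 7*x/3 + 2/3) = x - 2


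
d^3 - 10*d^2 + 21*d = d*(d - 7)*(d - 3)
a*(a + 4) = a^2 + 4*a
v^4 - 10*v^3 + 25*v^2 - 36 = (v - 6)*(v - 3)*(v - 2)*(v + 1)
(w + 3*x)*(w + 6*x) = w^2 + 9*w*x + 18*x^2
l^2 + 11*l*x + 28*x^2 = (l + 4*x)*(l + 7*x)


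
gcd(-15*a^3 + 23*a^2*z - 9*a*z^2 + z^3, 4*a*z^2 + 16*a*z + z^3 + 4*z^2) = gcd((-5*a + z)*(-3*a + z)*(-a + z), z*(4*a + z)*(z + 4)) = 1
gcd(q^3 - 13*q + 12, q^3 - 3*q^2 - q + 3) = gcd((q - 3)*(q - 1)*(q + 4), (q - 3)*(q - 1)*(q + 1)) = q^2 - 4*q + 3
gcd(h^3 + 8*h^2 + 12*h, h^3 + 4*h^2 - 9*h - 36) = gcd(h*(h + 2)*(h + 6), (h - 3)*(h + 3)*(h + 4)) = 1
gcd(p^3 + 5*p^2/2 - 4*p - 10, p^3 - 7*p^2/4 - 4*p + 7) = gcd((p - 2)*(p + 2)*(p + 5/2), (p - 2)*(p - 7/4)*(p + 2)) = p^2 - 4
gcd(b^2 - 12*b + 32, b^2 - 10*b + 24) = b - 4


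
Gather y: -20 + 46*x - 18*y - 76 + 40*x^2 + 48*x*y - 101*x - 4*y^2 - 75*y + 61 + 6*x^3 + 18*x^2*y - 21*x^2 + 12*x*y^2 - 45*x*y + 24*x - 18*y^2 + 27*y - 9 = 6*x^3 + 19*x^2 - 31*x + y^2*(12*x - 22) + y*(18*x^2 + 3*x - 66) - 44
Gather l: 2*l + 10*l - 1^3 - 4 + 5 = 12*l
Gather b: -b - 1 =-b - 1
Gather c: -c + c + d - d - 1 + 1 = 0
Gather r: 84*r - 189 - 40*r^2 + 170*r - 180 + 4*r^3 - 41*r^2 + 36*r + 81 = 4*r^3 - 81*r^2 + 290*r - 288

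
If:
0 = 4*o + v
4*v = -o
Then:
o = 0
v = 0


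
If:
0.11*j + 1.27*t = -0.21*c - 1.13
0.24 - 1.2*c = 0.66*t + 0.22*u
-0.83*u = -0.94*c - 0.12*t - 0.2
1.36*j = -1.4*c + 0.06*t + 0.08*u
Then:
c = 0.57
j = -0.59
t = -0.93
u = 0.76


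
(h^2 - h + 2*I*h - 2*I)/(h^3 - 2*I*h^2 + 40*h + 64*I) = (h - 1)/(h^2 - 4*I*h + 32)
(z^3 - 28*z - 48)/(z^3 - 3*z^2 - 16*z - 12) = (z + 4)/(z + 1)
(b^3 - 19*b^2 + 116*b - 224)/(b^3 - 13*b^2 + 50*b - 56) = (b - 8)/(b - 2)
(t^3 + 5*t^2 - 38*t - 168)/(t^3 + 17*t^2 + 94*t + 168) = (t - 6)/(t + 6)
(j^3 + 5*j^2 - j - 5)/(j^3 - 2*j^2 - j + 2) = (j + 5)/(j - 2)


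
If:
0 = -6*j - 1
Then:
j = -1/6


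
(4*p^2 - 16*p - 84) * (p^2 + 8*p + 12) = 4*p^4 + 16*p^3 - 164*p^2 - 864*p - 1008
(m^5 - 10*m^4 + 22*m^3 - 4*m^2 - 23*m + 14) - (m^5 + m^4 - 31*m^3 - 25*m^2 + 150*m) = -11*m^4 + 53*m^3 + 21*m^2 - 173*m + 14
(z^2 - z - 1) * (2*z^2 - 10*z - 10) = 2*z^4 - 12*z^3 - 2*z^2 + 20*z + 10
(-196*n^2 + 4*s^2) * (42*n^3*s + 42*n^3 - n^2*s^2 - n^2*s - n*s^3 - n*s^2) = -8232*n^5*s - 8232*n^5 + 196*n^4*s^2 + 196*n^4*s + 364*n^3*s^3 + 364*n^3*s^2 - 4*n^2*s^4 - 4*n^2*s^3 - 4*n*s^5 - 4*n*s^4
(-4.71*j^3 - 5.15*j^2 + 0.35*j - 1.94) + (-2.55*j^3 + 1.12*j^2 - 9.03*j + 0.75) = -7.26*j^3 - 4.03*j^2 - 8.68*j - 1.19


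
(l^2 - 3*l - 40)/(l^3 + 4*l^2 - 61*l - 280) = 1/(l + 7)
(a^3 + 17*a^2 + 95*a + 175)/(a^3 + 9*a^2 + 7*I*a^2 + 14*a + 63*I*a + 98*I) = (a^2 + 10*a + 25)/(a^2 + a*(2 + 7*I) + 14*I)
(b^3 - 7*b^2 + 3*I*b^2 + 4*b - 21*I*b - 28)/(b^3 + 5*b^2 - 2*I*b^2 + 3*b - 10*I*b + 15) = (b^3 + b^2*(-7 + 3*I) + b*(4 - 21*I) - 28)/(b^3 + b^2*(5 - 2*I) + b*(3 - 10*I) + 15)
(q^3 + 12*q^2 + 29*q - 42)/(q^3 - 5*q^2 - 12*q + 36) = (q^3 + 12*q^2 + 29*q - 42)/(q^3 - 5*q^2 - 12*q + 36)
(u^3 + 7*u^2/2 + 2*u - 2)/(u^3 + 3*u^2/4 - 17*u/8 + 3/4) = 4*(u + 2)/(4*u - 3)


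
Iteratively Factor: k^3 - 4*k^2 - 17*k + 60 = (k - 5)*(k^2 + k - 12) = (k - 5)*(k + 4)*(k - 3)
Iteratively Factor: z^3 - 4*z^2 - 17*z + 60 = (z - 3)*(z^2 - z - 20) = (z - 5)*(z - 3)*(z + 4)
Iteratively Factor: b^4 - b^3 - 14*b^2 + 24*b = (b - 2)*(b^3 + b^2 - 12*b) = b*(b - 2)*(b^2 + b - 12) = b*(b - 2)*(b + 4)*(b - 3)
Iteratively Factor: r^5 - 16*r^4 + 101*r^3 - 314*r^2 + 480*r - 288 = (r - 2)*(r^4 - 14*r^3 + 73*r^2 - 168*r + 144) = (r - 3)*(r - 2)*(r^3 - 11*r^2 + 40*r - 48) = (r - 4)*(r - 3)*(r - 2)*(r^2 - 7*r + 12) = (r - 4)*(r - 3)^2*(r - 2)*(r - 4)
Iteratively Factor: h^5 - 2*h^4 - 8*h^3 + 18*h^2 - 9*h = (h)*(h^4 - 2*h^3 - 8*h^2 + 18*h - 9) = h*(h - 1)*(h^3 - h^2 - 9*h + 9) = h*(h - 1)*(h + 3)*(h^2 - 4*h + 3) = h*(h - 3)*(h - 1)*(h + 3)*(h - 1)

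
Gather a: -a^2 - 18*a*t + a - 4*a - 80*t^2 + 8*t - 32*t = -a^2 + a*(-18*t - 3) - 80*t^2 - 24*t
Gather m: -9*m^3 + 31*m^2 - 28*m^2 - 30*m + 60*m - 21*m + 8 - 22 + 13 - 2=-9*m^3 + 3*m^2 + 9*m - 3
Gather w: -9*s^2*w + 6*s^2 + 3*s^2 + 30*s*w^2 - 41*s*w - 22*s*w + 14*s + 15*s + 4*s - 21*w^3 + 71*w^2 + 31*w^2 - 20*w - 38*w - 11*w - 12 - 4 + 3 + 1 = 9*s^2 + 33*s - 21*w^3 + w^2*(30*s + 102) + w*(-9*s^2 - 63*s - 69) - 12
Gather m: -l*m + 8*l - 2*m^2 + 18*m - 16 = 8*l - 2*m^2 + m*(18 - l) - 16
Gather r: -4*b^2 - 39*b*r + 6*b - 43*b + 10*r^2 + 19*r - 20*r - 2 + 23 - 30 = -4*b^2 - 37*b + 10*r^2 + r*(-39*b - 1) - 9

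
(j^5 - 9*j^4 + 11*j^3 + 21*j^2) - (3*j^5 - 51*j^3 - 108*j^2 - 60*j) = -2*j^5 - 9*j^4 + 62*j^3 + 129*j^2 + 60*j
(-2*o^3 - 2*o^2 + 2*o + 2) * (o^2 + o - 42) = -2*o^5 - 4*o^4 + 84*o^3 + 88*o^2 - 82*o - 84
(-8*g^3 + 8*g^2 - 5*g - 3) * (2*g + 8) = -16*g^4 - 48*g^3 + 54*g^2 - 46*g - 24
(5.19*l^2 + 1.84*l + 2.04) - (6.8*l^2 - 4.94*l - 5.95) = -1.61*l^2 + 6.78*l + 7.99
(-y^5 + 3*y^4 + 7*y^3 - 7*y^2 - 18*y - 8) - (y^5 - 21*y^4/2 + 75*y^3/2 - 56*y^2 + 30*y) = -2*y^5 + 27*y^4/2 - 61*y^3/2 + 49*y^2 - 48*y - 8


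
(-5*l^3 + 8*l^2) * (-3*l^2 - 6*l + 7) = 15*l^5 + 6*l^4 - 83*l^3 + 56*l^2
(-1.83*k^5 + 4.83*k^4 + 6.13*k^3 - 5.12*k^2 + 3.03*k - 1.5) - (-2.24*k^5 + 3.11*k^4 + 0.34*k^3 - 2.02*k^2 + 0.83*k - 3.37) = 0.41*k^5 + 1.72*k^4 + 5.79*k^3 - 3.1*k^2 + 2.2*k + 1.87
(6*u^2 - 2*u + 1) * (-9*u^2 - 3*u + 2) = -54*u^4 + 9*u^2 - 7*u + 2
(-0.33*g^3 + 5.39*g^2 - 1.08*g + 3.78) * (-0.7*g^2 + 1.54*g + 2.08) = 0.231*g^5 - 4.2812*g^4 + 8.3702*g^3 + 6.902*g^2 + 3.5748*g + 7.8624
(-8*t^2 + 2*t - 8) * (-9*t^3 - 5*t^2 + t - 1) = 72*t^5 + 22*t^4 + 54*t^3 + 50*t^2 - 10*t + 8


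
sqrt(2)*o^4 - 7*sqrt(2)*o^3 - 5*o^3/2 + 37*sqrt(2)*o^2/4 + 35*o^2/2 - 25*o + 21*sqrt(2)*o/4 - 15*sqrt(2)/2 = (o - 5)*(o - 2)*(o - 3*sqrt(2)/2)*(sqrt(2)*o + 1/2)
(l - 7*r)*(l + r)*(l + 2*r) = l^3 - 4*l^2*r - 19*l*r^2 - 14*r^3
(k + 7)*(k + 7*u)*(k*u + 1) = k^3*u + 7*k^2*u^2 + 7*k^2*u + k^2 + 49*k*u^2 + 7*k*u + 7*k + 49*u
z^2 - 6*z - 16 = (z - 8)*(z + 2)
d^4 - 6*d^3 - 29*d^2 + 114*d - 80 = (d - 8)*(d - 2)*(d - 1)*(d + 5)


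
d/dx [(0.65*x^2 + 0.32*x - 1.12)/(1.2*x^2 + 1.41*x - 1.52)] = (0.5325*x^2 + 0.712*x + 1.0928)/(1.44*x^4 + 3.384*x^3 - 1.6599*x^2 - 4.2864*x + 2.3104)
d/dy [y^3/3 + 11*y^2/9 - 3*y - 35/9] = y^2 + 22*y/9 - 3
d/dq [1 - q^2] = -2*q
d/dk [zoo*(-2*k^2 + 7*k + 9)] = zoo*(k + 1)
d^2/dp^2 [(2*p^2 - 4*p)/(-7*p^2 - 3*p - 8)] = 28*(17*p^3 + 24*p^2 - 48*p - 16)/(343*p^6 + 441*p^5 + 1365*p^4 + 1035*p^3 + 1560*p^2 + 576*p + 512)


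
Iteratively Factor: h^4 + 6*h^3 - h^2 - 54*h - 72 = (h + 3)*(h^3 + 3*h^2 - 10*h - 24) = (h - 3)*(h + 3)*(h^2 + 6*h + 8) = (h - 3)*(h + 2)*(h + 3)*(h + 4)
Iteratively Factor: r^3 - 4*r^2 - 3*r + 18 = (r - 3)*(r^2 - r - 6) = (r - 3)^2*(r + 2)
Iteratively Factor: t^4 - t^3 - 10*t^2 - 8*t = (t + 2)*(t^3 - 3*t^2 - 4*t) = (t - 4)*(t + 2)*(t^2 + t) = (t - 4)*(t + 1)*(t + 2)*(t)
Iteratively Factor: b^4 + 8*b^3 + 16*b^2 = (b + 4)*(b^3 + 4*b^2) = (b + 4)^2*(b^2) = b*(b + 4)^2*(b)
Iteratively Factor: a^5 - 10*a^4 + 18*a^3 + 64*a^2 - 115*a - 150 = (a - 5)*(a^4 - 5*a^3 - 7*a^2 + 29*a + 30) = (a - 5)*(a + 2)*(a^3 - 7*a^2 + 7*a + 15) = (a - 5)*(a + 1)*(a + 2)*(a^2 - 8*a + 15) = (a - 5)^2*(a + 1)*(a + 2)*(a - 3)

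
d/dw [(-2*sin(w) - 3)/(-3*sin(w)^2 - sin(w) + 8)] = (-18*sin(w) + 3*cos(2*w) - 22)*cos(w)/(3*sin(w)^2 + sin(w) - 8)^2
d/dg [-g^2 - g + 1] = -2*g - 1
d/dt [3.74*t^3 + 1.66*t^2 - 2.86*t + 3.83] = 11.22*t^2 + 3.32*t - 2.86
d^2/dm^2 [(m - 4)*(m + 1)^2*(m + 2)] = 12*m^2 - 22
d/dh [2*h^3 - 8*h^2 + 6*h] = 6*h^2 - 16*h + 6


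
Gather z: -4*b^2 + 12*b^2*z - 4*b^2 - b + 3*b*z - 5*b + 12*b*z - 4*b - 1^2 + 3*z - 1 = -8*b^2 - 10*b + z*(12*b^2 + 15*b + 3) - 2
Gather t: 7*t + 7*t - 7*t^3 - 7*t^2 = -7*t^3 - 7*t^2 + 14*t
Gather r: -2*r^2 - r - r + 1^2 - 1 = -2*r^2 - 2*r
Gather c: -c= -c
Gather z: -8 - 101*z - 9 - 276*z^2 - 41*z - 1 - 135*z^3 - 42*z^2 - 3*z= -135*z^3 - 318*z^2 - 145*z - 18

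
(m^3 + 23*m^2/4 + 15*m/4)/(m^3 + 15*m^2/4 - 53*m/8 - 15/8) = 2*m*(4*m + 3)/(8*m^2 - 10*m - 3)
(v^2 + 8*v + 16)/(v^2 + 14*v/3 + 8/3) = 3*(v + 4)/(3*v + 2)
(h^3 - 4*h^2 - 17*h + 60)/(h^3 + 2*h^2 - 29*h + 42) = (h^2 - h - 20)/(h^2 + 5*h - 14)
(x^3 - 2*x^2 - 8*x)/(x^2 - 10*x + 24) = x*(x + 2)/(x - 6)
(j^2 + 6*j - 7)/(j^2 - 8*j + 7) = (j + 7)/(j - 7)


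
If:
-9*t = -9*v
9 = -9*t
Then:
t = -1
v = -1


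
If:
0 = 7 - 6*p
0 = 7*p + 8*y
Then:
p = 7/6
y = -49/48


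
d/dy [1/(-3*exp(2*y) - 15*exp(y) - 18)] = (2*exp(y) + 5)*exp(y)/(3*(exp(2*y) + 5*exp(y) + 6)^2)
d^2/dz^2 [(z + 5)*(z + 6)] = 2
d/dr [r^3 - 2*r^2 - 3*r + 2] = 3*r^2 - 4*r - 3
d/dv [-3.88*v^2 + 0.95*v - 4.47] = 0.95 - 7.76*v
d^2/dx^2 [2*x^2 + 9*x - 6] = 4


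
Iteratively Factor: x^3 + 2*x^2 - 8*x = (x)*(x^2 + 2*x - 8) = x*(x + 4)*(x - 2)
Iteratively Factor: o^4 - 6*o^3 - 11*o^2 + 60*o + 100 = (o + 2)*(o^3 - 8*o^2 + 5*o + 50) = (o - 5)*(o + 2)*(o^2 - 3*o - 10) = (o - 5)*(o + 2)^2*(o - 5)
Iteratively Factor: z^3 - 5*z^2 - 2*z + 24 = (z + 2)*(z^2 - 7*z + 12) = (z - 4)*(z + 2)*(z - 3)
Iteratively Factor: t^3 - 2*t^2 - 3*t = (t)*(t^2 - 2*t - 3) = t*(t - 3)*(t + 1)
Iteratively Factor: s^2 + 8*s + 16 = (s + 4)*(s + 4)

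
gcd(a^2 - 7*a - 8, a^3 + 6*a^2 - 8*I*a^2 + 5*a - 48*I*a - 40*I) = a + 1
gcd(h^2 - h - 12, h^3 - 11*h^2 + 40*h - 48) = h - 4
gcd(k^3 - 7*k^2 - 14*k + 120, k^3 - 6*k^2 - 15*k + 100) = k^2 - k - 20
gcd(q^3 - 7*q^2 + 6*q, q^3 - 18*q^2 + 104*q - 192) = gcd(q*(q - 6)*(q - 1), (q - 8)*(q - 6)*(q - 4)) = q - 6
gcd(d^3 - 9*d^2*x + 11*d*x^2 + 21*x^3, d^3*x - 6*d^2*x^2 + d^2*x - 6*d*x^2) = 1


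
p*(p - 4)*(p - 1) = p^3 - 5*p^2 + 4*p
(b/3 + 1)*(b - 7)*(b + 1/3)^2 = b^4/3 - 10*b^3/9 - 212*b^2/27 - 130*b/27 - 7/9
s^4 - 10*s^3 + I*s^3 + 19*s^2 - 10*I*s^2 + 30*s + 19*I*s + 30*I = (s - 6)*(s - 5)*(s + 1)*(s + I)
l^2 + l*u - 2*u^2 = (l - u)*(l + 2*u)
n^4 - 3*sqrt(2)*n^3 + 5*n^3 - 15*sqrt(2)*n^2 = n^2*(n + 5)*(n - 3*sqrt(2))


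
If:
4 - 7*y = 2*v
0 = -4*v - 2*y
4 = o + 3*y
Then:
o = 2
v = -1/3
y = 2/3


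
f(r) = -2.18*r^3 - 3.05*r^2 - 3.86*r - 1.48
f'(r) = -6.54*r^2 - 6.1*r - 3.86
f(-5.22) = 245.64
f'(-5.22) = -150.22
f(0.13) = -2.04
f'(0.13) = -4.76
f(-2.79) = 32.89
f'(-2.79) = -37.75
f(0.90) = -9.01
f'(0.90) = -14.65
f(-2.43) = 21.17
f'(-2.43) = -27.66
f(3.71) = -169.10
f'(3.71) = -116.51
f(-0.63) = 0.29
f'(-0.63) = -2.61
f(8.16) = -1420.54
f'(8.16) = -489.11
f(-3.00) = 41.51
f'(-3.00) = -44.42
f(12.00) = -4254.04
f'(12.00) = -1018.82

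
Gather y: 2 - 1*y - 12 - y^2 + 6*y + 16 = -y^2 + 5*y + 6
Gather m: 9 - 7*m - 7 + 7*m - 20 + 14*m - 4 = 14*m - 22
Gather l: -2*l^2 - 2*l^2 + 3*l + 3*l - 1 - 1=-4*l^2 + 6*l - 2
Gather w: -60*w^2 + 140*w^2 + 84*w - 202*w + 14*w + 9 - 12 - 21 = 80*w^2 - 104*w - 24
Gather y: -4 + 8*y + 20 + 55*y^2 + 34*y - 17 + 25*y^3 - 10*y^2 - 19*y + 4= 25*y^3 + 45*y^2 + 23*y + 3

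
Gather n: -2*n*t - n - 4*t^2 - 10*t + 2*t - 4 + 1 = n*(-2*t - 1) - 4*t^2 - 8*t - 3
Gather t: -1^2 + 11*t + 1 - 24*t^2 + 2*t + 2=-24*t^2 + 13*t + 2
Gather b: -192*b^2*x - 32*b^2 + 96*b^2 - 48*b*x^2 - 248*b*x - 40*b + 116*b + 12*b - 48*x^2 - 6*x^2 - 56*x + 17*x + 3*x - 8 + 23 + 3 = b^2*(64 - 192*x) + b*(-48*x^2 - 248*x + 88) - 54*x^2 - 36*x + 18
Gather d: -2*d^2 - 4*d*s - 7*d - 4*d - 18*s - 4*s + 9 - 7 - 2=-2*d^2 + d*(-4*s - 11) - 22*s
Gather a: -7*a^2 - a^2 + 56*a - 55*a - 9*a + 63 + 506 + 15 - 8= -8*a^2 - 8*a + 576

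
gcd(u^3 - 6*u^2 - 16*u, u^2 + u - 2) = u + 2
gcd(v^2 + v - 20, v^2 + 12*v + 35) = v + 5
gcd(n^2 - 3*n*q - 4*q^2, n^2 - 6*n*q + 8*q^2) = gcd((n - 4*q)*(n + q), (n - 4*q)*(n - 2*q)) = -n + 4*q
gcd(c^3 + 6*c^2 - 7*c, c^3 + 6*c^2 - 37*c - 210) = c + 7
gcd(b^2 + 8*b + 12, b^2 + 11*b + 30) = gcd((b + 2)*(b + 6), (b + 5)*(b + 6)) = b + 6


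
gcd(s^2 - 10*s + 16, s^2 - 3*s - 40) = s - 8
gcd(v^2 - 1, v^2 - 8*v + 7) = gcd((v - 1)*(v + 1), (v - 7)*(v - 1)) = v - 1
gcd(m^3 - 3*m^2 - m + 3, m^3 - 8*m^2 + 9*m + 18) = m^2 - 2*m - 3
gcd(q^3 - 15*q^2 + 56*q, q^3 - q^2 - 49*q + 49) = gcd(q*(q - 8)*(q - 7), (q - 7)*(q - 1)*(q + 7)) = q - 7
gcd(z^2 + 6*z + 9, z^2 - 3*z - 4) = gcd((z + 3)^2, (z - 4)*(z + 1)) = 1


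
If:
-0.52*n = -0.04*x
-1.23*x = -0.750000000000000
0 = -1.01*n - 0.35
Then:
No Solution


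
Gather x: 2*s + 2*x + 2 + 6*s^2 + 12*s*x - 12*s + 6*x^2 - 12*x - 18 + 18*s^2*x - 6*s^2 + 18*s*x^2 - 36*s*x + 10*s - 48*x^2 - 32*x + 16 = x^2*(18*s - 42) + x*(18*s^2 - 24*s - 42)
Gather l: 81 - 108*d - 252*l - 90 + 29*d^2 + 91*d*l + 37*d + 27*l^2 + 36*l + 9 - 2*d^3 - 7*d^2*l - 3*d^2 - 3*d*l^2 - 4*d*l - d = -2*d^3 + 26*d^2 - 72*d + l^2*(27 - 3*d) + l*(-7*d^2 + 87*d - 216)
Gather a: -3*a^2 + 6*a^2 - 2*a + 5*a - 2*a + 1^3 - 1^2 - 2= 3*a^2 + a - 2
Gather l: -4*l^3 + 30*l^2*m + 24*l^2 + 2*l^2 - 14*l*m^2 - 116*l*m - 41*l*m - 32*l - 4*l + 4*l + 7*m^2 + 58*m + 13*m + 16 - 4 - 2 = -4*l^3 + l^2*(30*m + 26) + l*(-14*m^2 - 157*m - 32) + 7*m^2 + 71*m + 10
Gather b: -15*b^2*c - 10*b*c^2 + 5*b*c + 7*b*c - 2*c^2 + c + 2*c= -15*b^2*c + b*(-10*c^2 + 12*c) - 2*c^2 + 3*c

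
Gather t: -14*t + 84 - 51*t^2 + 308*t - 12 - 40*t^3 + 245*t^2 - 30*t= -40*t^3 + 194*t^2 + 264*t + 72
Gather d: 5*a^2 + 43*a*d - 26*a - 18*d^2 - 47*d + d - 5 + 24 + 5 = 5*a^2 - 26*a - 18*d^2 + d*(43*a - 46) + 24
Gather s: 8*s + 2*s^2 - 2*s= 2*s^2 + 6*s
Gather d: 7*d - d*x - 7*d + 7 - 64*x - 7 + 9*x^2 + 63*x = -d*x + 9*x^2 - x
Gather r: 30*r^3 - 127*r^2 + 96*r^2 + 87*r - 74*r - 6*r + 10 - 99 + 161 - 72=30*r^3 - 31*r^2 + 7*r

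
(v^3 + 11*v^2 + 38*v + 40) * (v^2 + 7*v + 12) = v^5 + 18*v^4 + 127*v^3 + 438*v^2 + 736*v + 480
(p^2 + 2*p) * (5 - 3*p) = -3*p^3 - p^2 + 10*p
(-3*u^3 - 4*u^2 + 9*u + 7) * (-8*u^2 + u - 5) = 24*u^5 + 29*u^4 - 61*u^3 - 27*u^2 - 38*u - 35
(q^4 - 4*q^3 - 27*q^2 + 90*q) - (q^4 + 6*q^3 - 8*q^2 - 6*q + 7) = -10*q^3 - 19*q^2 + 96*q - 7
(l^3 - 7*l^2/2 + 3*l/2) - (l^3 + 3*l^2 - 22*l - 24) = -13*l^2/2 + 47*l/2 + 24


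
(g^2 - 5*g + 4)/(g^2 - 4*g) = (g - 1)/g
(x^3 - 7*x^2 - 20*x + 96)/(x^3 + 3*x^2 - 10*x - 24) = (x - 8)/(x + 2)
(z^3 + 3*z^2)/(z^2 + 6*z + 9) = z^2/(z + 3)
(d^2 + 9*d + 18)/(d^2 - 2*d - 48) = (d + 3)/(d - 8)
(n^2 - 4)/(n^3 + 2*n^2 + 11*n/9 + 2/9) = 9*(n^2 - 4)/(9*n^3 + 18*n^2 + 11*n + 2)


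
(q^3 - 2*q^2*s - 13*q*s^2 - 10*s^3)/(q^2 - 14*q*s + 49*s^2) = (q^3 - 2*q^2*s - 13*q*s^2 - 10*s^3)/(q^2 - 14*q*s + 49*s^2)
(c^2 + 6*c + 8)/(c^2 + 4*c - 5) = (c^2 + 6*c + 8)/(c^2 + 4*c - 5)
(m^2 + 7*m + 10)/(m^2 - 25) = (m + 2)/(m - 5)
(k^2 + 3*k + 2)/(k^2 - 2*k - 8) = (k + 1)/(k - 4)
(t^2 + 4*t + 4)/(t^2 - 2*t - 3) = (t^2 + 4*t + 4)/(t^2 - 2*t - 3)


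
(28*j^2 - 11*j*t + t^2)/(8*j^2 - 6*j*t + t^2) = (-7*j + t)/(-2*j + t)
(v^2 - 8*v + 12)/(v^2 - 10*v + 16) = (v - 6)/(v - 8)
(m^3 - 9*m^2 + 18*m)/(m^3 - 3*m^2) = (m - 6)/m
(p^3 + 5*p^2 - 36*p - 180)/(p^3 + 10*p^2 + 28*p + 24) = (p^2 - p - 30)/(p^2 + 4*p + 4)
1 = 1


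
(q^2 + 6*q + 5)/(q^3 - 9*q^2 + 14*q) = (q^2 + 6*q + 5)/(q*(q^2 - 9*q + 14))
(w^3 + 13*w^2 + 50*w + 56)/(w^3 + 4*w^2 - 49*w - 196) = (w + 2)/(w - 7)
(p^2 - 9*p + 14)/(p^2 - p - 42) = (p - 2)/(p + 6)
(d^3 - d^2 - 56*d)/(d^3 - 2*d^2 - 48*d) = (d + 7)/(d + 6)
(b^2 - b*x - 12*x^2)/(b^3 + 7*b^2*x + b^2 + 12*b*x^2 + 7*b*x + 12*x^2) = (b - 4*x)/(b^2 + 4*b*x + b + 4*x)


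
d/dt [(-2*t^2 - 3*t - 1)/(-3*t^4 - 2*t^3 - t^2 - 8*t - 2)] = (-12*t^5 - 31*t^4 - 24*t^3 + 7*t^2 + 6*t - 2)/(9*t^8 + 12*t^7 + 10*t^6 + 52*t^5 + 45*t^4 + 24*t^3 + 68*t^2 + 32*t + 4)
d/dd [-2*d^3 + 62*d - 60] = 62 - 6*d^2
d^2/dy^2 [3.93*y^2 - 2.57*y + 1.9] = 7.86000000000000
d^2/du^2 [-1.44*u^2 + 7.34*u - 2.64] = -2.88000000000000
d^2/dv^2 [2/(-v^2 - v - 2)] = 4*(v^2 + v - (2*v + 1)^2 + 2)/(v^2 + v + 2)^3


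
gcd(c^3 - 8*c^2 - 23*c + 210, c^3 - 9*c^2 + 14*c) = c - 7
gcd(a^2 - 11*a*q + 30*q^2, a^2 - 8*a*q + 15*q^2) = -a + 5*q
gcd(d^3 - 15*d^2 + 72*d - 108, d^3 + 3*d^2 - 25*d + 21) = d - 3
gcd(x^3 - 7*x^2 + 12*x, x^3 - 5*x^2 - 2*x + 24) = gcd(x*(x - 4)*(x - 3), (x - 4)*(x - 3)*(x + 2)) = x^2 - 7*x + 12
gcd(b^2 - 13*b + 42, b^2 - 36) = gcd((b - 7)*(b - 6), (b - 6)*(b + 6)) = b - 6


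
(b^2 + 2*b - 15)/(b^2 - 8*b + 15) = (b + 5)/(b - 5)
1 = 1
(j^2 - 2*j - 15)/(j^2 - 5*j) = (j + 3)/j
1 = 1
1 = 1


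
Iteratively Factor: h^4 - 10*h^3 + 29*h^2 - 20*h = (h - 5)*(h^3 - 5*h^2 + 4*h) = (h - 5)*(h - 4)*(h^2 - h) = h*(h - 5)*(h - 4)*(h - 1)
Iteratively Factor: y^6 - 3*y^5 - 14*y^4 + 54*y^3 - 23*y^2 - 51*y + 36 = (y + 4)*(y^5 - 7*y^4 + 14*y^3 - 2*y^2 - 15*y + 9) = (y - 1)*(y + 4)*(y^4 - 6*y^3 + 8*y^2 + 6*y - 9) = (y - 1)^2*(y + 4)*(y^3 - 5*y^2 + 3*y + 9) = (y - 1)^2*(y + 1)*(y + 4)*(y^2 - 6*y + 9) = (y - 3)*(y - 1)^2*(y + 1)*(y + 4)*(y - 3)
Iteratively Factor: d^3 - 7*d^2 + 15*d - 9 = (d - 1)*(d^2 - 6*d + 9) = (d - 3)*(d - 1)*(d - 3)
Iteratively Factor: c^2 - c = (c)*(c - 1)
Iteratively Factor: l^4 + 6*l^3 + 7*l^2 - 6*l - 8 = (l + 2)*(l^3 + 4*l^2 - l - 4) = (l - 1)*(l + 2)*(l^2 + 5*l + 4) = (l - 1)*(l + 2)*(l + 4)*(l + 1)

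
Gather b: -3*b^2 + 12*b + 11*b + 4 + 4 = -3*b^2 + 23*b + 8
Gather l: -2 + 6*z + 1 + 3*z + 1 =9*z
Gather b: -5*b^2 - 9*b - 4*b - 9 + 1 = -5*b^2 - 13*b - 8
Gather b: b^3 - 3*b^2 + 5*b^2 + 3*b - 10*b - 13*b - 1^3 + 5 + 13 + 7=b^3 + 2*b^2 - 20*b + 24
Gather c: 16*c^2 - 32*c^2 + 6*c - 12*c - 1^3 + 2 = -16*c^2 - 6*c + 1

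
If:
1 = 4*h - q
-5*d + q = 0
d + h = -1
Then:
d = -5/9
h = -4/9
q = -25/9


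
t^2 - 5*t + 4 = (t - 4)*(t - 1)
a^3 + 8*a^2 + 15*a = a*(a + 3)*(a + 5)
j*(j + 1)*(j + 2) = j^3 + 3*j^2 + 2*j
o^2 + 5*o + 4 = (o + 1)*(o + 4)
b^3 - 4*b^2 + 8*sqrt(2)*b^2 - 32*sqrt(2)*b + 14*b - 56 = (b - 4)*(b + sqrt(2))*(b + 7*sqrt(2))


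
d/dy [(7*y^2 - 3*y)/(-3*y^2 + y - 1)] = (-2*y^2 - 14*y + 3)/(9*y^4 - 6*y^3 + 7*y^2 - 2*y + 1)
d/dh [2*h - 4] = 2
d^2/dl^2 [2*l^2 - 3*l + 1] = 4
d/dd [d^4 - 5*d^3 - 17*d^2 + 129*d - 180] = 4*d^3 - 15*d^2 - 34*d + 129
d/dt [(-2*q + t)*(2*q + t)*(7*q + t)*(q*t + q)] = q*(-28*q^3 - 8*q^2*t - 4*q^2 + 21*q*t^2 + 14*q*t + 4*t^3 + 3*t^2)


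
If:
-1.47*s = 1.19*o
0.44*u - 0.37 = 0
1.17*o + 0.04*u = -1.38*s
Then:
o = -0.64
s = 0.52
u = 0.84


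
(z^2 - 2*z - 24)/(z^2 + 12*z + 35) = (z^2 - 2*z - 24)/(z^2 + 12*z + 35)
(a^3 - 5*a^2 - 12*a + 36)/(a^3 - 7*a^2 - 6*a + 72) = (a - 2)/(a - 4)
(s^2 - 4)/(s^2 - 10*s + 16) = (s + 2)/(s - 8)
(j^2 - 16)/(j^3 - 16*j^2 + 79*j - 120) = (j^2 - 16)/(j^3 - 16*j^2 + 79*j - 120)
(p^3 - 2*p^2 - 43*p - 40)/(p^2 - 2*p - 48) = (p^2 + 6*p + 5)/(p + 6)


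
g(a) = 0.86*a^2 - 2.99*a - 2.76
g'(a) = 1.72*a - 2.99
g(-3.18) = 15.44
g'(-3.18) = -8.46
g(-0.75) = -0.03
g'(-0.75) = -4.28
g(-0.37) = -1.54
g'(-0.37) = -3.63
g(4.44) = 0.92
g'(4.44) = 4.65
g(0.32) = -3.63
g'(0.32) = -2.44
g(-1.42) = 3.22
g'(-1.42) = -5.43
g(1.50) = -5.31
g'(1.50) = -0.41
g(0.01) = -2.79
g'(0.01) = -2.97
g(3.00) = -3.99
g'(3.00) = 2.17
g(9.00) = 39.99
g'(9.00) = 12.49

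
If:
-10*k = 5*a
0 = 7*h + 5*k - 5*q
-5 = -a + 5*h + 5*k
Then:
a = 25*q/12 + 35/12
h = 35*q/24 + 25/24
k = -25*q/24 - 35/24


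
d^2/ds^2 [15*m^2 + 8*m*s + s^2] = 2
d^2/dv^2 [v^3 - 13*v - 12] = 6*v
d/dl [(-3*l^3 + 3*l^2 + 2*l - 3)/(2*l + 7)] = (-12*l^3 - 57*l^2 + 42*l + 20)/(4*l^2 + 28*l + 49)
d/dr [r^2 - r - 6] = 2*r - 1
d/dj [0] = 0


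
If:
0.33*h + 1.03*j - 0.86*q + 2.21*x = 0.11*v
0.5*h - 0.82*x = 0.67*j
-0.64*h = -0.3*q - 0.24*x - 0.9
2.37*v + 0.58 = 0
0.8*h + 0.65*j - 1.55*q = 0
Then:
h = 2.16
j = 2.37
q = 2.11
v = -0.24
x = -0.62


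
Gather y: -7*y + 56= 56 - 7*y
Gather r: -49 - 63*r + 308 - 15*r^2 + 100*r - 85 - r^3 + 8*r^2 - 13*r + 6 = -r^3 - 7*r^2 + 24*r + 180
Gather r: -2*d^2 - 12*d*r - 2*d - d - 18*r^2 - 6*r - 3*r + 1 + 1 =-2*d^2 - 3*d - 18*r^2 + r*(-12*d - 9) + 2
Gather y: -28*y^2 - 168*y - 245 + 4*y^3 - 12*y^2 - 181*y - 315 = 4*y^3 - 40*y^2 - 349*y - 560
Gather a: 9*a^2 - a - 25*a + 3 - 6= 9*a^2 - 26*a - 3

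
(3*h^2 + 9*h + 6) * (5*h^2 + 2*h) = 15*h^4 + 51*h^3 + 48*h^2 + 12*h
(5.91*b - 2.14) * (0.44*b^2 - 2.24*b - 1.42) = 2.6004*b^3 - 14.18*b^2 - 3.5986*b + 3.0388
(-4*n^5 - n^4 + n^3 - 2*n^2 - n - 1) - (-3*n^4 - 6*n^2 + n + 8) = -4*n^5 + 2*n^4 + n^3 + 4*n^2 - 2*n - 9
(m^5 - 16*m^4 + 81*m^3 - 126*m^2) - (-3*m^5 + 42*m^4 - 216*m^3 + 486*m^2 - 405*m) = 4*m^5 - 58*m^4 + 297*m^3 - 612*m^2 + 405*m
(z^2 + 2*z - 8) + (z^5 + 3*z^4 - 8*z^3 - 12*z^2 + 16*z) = z^5 + 3*z^4 - 8*z^3 - 11*z^2 + 18*z - 8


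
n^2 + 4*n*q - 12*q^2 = (n - 2*q)*(n + 6*q)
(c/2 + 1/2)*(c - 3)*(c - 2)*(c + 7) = c^4/2 + 3*c^3/2 - 27*c^2/2 + 13*c/2 + 21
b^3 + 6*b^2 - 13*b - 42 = (b - 3)*(b + 2)*(b + 7)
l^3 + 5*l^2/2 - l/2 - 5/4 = (l + 5/2)*(l - sqrt(2)/2)*(l + sqrt(2)/2)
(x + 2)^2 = x^2 + 4*x + 4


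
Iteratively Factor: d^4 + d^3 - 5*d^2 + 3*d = (d)*(d^3 + d^2 - 5*d + 3) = d*(d - 1)*(d^2 + 2*d - 3) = d*(d - 1)^2*(d + 3)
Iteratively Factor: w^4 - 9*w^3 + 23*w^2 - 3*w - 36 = (w + 1)*(w^3 - 10*w^2 + 33*w - 36) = (w - 3)*(w + 1)*(w^2 - 7*w + 12) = (w - 3)^2*(w + 1)*(w - 4)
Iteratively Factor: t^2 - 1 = (t + 1)*(t - 1)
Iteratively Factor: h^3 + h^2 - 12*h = (h - 3)*(h^2 + 4*h) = (h - 3)*(h + 4)*(h)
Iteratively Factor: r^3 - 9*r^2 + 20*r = (r - 4)*(r^2 - 5*r) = (r - 5)*(r - 4)*(r)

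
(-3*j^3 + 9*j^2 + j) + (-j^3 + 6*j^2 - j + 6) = -4*j^3 + 15*j^2 + 6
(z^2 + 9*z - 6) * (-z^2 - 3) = -z^4 - 9*z^3 + 3*z^2 - 27*z + 18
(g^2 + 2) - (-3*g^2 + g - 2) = 4*g^2 - g + 4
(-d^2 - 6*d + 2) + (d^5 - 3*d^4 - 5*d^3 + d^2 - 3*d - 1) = d^5 - 3*d^4 - 5*d^3 - 9*d + 1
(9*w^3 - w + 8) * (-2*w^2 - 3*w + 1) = -18*w^5 - 27*w^4 + 11*w^3 - 13*w^2 - 25*w + 8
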